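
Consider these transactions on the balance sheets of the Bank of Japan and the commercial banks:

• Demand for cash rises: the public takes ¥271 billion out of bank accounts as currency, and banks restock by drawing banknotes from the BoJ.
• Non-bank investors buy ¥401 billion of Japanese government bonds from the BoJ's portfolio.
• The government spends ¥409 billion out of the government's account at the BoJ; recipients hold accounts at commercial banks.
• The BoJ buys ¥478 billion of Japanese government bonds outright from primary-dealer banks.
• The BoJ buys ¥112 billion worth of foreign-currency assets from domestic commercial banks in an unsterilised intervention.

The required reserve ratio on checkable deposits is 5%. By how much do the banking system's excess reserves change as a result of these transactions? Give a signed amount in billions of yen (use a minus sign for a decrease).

Currency withdrawal ¥271 billion: reserves −¥271B, deposits −¥271B.
Asset sale (to non-banks) ¥401 billion: reserves −¥401B, deposits −¥401B.
Government spending ¥409 billion: reserves +¥409B, deposits +¥409B.
OMO purchase (from banks) ¥478 billion: reserves +¥478B, deposits 0.
FX purchase ¥112 billion: reserves +¥112B, deposits 0.
Totals: Δreserves = +¥327B, Δdeposits = −¥263B.
Δrequired reserves = 5% × −¥263B = −¥13.15B.
Δexcess reserves = Δreserves − Δrequired = +¥327B − (−¥13.15B) = +¥340.15 billion.

+¥340.15 billion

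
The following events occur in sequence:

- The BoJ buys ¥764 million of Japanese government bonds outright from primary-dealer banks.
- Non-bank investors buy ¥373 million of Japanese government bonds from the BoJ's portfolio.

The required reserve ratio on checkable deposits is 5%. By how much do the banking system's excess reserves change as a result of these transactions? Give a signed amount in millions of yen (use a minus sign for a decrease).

OMO purchase (from banks) ¥764 million: reserves +¥764M, deposits 0.
Asset sale (to non-banks) ¥373 million: reserves −¥373M, deposits −¥373M.
Totals: Δreserves = +¥391M, Δdeposits = −¥373M.
Δrequired reserves = 5% × −¥373M = −¥18.65M.
Δexcess reserves = Δreserves − Δrequired = +¥391M − (−¥18.65M) = +¥409.65 million.

+¥409.65 million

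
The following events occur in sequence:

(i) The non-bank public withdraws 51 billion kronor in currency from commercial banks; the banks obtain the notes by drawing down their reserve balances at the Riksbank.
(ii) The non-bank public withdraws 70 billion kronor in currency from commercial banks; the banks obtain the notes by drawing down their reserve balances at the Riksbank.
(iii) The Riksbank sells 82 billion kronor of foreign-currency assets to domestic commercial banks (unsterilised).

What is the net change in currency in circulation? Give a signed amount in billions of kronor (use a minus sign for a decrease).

+121 billion

Riksbank balance sheet:
  Assets:      Foreign assets −82B
  Liabilities: Bank reserves −203B, Currency in circulation +121B
So the change in currency in circulation is +121 billion.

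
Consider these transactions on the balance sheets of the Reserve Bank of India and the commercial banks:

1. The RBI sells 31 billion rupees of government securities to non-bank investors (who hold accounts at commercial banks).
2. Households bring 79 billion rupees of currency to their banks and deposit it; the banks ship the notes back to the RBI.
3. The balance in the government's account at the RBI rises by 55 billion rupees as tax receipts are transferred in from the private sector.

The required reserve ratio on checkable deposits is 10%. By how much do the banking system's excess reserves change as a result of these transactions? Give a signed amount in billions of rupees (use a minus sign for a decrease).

-6.3 billion

Asset sale (to non-banks) 31 billion rupees: reserves −31B, deposits −31B.
Currency deposit 79 billion rupees: reserves +79B, deposits +79B.
Government account inflow 55 billion rupees: reserves −55B, deposits −55B.
Totals: Δreserves = −7B, Δdeposits = −7B.
Δrequired reserves = 10% × −7B = −0.7B.
Δexcess reserves = Δreserves − Δrequired = −7B − (−0.7B) = -6.3 billion.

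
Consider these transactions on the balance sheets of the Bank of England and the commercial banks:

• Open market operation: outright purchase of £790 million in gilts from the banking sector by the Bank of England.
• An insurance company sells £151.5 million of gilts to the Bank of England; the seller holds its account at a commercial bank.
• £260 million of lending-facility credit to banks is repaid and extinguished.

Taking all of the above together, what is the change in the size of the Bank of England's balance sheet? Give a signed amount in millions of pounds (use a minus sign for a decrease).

+£681.5 million

OMO purchase (from banks) £790 million: a Bank of England asset is acquired → +£790M.
Asset purchase (from non-banks) £151.5 million: a Bank of England asset is acquired → +£151.5M.
Discount-window repayment £260 million: a Bank of England asset is shed → −£260M.
Net: 790 + 151.5 − 260 = +£681.5 million.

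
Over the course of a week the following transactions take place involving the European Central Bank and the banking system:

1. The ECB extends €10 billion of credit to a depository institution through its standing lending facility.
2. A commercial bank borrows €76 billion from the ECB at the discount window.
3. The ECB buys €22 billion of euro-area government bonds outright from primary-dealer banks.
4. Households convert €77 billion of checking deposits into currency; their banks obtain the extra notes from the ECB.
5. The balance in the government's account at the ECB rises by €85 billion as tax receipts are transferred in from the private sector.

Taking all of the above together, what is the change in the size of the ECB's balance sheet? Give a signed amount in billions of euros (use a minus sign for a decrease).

Discount-window loan €10 billion: an ECB asset is acquired → +€10B.
Discount-window loan €76 billion: an ECB asset is acquired → +€76B.
OMO purchase (from banks) €22 billion: an ECB asset is acquired → +€22B.
Currency withdrawal €77 billion: only the composition of liabilities changes → 0.
Government account inflow €85 billion: only the composition of liabilities changes → 0.
Net: 10 + 76 + 22 + 0 + 0 = +€108 billion.

+€108 billion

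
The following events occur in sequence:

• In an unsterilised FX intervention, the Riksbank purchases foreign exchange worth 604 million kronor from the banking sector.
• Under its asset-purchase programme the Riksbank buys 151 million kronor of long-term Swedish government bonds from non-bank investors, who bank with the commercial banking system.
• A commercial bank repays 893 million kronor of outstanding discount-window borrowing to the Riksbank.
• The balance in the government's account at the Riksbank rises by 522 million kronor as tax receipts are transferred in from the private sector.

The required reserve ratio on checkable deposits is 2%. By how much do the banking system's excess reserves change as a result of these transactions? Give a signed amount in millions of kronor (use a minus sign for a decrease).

-652.58 million

FX purchase 604 million kronor: reserves +604M, deposits 0.
Asset purchase (from non-banks) 151 million kronor: reserves +151M, deposits +151M.
Discount-window repayment 893 million kronor: reserves −893M, deposits 0.
Government account inflow 522 million kronor: reserves −522M, deposits −522M.
Totals: Δreserves = −660M, Δdeposits = −371M.
Δrequired reserves = 2% × −371M = −7.42M.
Δexcess reserves = Δreserves − Δrequired = −660M − (−7.42M) = -652.58 million.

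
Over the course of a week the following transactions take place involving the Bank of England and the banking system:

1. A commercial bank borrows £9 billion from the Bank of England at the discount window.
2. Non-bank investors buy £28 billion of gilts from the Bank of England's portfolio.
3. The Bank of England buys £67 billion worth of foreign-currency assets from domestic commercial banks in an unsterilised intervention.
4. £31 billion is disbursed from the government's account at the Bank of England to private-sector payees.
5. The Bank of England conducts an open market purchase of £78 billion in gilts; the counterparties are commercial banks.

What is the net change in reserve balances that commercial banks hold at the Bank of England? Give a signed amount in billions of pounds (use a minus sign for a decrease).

Discount-window loan £9 billion: the loan is credited to the bank's reserve account → +£9B.
Asset sale (to non-banks) £28 billion: the non-bank buyers' banks settle from reserves → −£28B.
FX purchase £67 billion: the Bank of England pays by crediting reserve accounts → +£67B.
Government spending £31 billion: government payments flow into bank reserve accounts → +£31B.
OMO purchase (from banks) £78 billion: the Bank of England pays by crediting reserve accounts → +£78B.
Net: 9 − 28 + 67 + 31 + 78 = +£157 billion.

+£157 billion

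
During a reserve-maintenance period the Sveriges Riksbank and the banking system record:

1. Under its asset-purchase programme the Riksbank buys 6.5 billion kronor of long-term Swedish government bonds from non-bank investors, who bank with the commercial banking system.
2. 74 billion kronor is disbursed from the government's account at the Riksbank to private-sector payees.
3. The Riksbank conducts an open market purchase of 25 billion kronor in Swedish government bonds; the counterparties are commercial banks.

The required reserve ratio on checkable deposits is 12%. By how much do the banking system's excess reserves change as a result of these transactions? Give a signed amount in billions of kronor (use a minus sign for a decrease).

Asset purchase (from non-banks) 6.5 billion kronor: reserves +6.5B, deposits +6.5B.
Government spending 74 billion kronor: reserves +74B, deposits +74B.
OMO purchase (from banks) 25 billion kronor: reserves +25B, deposits 0.
Totals: Δreserves = +105.5B, Δdeposits = +80.5B.
Δrequired reserves = 12% × +80.5B = +9.66B.
Δexcess reserves = Δreserves − Δrequired = +105.5B − (+9.66B) = +95.84 billion.

+95.84 billion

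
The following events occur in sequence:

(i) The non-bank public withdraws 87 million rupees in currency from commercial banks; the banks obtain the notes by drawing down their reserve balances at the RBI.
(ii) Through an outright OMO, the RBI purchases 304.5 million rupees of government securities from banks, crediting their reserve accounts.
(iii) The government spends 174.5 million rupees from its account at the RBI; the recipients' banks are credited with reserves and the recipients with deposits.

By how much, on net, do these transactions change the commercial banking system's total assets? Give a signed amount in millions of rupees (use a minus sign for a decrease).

+87.5 million

Currency withdrawal 87 million rupees: bank balance sheets shrink → −87M.
OMO purchase (from banks) 304.5 million rupees: just an asset swap on bank balance sheets → 0.
Government spending 174.5 million rupees: bank balance sheets expand → +174.5M.
Net: −87 + 0 + 174.5 = +87.5 million.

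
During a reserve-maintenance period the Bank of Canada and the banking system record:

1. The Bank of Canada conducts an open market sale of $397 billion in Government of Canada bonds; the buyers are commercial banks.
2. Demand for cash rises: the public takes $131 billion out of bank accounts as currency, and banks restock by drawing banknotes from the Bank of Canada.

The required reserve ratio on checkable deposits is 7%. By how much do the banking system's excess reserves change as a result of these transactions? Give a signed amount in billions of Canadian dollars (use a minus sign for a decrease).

-$518.83 billion

OMO sale (to banks) $397 billion: reserves −$397B, deposits 0.
Currency withdrawal $131 billion: reserves −$131B, deposits −$131B.
Totals: Δreserves = −$528B, Δdeposits = −$131B.
Δrequired reserves = 7% × −$131B = −$9.17B.
Δexcess reserves = Δreserves − Δrequired = −$528B − (−$9.17B) = -$518.83 billion.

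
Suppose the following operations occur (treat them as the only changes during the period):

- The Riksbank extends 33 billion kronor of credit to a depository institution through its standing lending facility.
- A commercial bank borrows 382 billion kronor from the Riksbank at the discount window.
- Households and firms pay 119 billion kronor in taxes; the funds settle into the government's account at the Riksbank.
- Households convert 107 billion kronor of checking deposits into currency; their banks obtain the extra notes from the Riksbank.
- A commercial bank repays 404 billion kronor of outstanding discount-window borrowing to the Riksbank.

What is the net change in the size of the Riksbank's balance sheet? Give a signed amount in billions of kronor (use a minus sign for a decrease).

+11 billion

Discount-window loan 33 billion kronor: a Riksbank asset is acquired → +33B.
Discount-window loan 382 billion kronor: a Riksbank asset is acquired → +382B.
Government account inflow 119 billion kronor: only the composition of liabilities changes → 0.
Currency withdrawal 107 billion kronor: only the composition of liabilities changes → 0.
Discount-window repayment 404 billion kronor: a Riksbank asset is shed → −404B.
Net: 33 + 382 + 0 + 0 − 404 = +11 billion.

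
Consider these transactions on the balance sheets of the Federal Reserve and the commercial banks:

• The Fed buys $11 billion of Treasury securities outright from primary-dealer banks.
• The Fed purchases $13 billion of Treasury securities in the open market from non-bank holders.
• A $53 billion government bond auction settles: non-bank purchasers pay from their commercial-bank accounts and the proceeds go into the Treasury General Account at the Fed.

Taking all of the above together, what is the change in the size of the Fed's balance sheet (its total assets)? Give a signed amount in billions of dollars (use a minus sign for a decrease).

+$24 billion

OMO purchase (from banks) $11 billion: a Fed asset is acquired → +$11B.
Asset purchase (from non-banks) $13 billion: a Fed asset is acquired → +$13B.
Government account inflow $53 billion: only the composition of liabilities changes → 0.
Net: 11 + 13 + 0 = +$24 billion.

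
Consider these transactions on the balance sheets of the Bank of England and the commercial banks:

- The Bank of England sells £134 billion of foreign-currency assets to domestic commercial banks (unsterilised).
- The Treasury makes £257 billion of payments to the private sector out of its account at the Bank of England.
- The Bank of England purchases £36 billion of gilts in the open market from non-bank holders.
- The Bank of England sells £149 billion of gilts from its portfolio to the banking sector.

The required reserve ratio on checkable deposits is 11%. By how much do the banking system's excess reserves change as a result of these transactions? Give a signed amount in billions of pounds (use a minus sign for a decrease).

FX sale £134 billion: reserves −£134B, deposits 0.
Government spending £257 billion: reserves +£257B, deposits +£257B.
Asset purchase (from non-banks) £36 billion: reserves +£36B, deposits +£36B.
OMO sale (to banks) £149 billion: reserves −£149B, deposits 0.
Totals: Δreserves = +£10B, Δdeposits = +£293B.
Δrequired reserves = 11% × +£293B = +£32.23B.
Δexcess reserves = Δreserves − Δrequired = +£10B − (+£32.23B) = -£22.23 billion.

-£22.23 billion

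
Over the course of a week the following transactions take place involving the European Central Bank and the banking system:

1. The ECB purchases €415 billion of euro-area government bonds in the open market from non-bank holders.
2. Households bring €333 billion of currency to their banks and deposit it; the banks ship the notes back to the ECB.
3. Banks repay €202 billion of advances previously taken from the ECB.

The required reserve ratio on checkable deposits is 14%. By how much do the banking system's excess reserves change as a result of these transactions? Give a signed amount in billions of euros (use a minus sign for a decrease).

+€441.28 billion

Asset purchase (from non-banks) €415 billion: reserves +€415B, deposits +€415B.
Currency deposit €333 billion: reserves +€333B, deposits +€333B.
Discount-window repayment €202 billion: reserves −€202B, deposits 0.
Totals: Δreserves = +€546B, Δdeposits = +€748B.
Δrequired reserves = 14% × +€748B = +€104.72B.
Δexcess reserves = Δreserves − Δrequired = +€546B − (+€104.72B) = +€441.28 billion.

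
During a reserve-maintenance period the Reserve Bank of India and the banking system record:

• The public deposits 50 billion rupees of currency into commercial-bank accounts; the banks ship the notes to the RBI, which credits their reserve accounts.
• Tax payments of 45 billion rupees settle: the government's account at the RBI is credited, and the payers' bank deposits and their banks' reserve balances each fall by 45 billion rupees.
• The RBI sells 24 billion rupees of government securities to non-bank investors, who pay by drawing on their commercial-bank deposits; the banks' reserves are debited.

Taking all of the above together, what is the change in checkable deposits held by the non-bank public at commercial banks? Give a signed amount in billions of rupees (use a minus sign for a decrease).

Currency deposit 50 billion rupees: non-bank counterparties' bank balances rise → +50B.
Government account inflow 45 billion rupees: non-bank counterparties' bank balances fall → −45B.
Asset sale (to non-banks) 24 billion rupees: non-bank counterparties' bank balances fall → −24B.
Net: 50 − 45 − 24 = -19 billion.

-19 billion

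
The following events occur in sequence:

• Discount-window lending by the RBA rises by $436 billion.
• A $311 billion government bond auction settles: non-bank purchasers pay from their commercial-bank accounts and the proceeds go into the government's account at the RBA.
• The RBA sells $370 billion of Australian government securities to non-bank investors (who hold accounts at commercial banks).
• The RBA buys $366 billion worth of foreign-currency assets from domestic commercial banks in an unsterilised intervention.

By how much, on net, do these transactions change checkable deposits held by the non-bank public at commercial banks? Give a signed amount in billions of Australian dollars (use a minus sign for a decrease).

Discount-window loan $436 billion: the counterparty is a bank, so public deposits are unchanged → 0.
Government account inflow $311 billion: non-bank counterparties' bank balances fall → −$311B.
Asset sale (to non-banks) $370 billion: non-bank counterparties' bank balances fall → −$370B.
FX purchase $366 billion: the counterparty is a bank, so public deposits are unchanged → 0.
Net: 0 − 311 − 370 + 0 = -$681 billion.

-$681 billion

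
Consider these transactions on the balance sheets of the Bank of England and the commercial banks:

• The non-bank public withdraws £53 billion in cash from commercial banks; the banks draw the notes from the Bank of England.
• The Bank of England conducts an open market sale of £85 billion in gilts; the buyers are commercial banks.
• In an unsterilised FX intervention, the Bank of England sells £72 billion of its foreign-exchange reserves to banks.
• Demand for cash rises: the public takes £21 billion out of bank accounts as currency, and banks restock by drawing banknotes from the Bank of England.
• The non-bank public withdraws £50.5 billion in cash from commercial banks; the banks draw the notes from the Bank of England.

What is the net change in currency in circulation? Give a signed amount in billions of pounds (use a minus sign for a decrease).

Bank of England balance sheet:
  Assets:      Securities −£85B, Foreign assets −£72B
  Liabilities: Bank reserves −£281.5B, Currency in circulation +£124.5B
So the change in currency in circulation is +£124.5 billion.

+£124.5 billion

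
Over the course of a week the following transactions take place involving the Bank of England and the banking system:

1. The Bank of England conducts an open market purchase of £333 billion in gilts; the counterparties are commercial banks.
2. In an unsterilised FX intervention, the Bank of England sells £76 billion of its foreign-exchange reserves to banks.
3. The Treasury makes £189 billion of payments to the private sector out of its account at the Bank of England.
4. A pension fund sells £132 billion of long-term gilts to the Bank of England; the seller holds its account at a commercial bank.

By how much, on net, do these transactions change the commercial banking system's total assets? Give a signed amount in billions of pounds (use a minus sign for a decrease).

Bank of England balance sheet:
  Assets:      Securities +£465B, Foreign assets −£76B
  Liabilities: Bank reserves +£578B, Government deposits −£189B
Commercial banking system:
  Assets:      Reserves at CB +£578B, Securities −£333B, Foreign assets +£76B
  Liabilities: Checkable deposits +£321B
Change in total bank assets = +£321 billion.

+£321 billion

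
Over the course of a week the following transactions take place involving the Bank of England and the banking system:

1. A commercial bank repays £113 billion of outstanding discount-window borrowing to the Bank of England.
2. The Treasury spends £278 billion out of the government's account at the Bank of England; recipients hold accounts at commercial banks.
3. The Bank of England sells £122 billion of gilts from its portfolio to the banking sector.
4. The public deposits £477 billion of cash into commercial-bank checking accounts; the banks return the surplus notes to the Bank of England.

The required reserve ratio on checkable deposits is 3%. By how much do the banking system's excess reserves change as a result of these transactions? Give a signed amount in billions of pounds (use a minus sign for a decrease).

+£497.35 billion

Discount-window repayment £113 billion: reserves −£113B, deposits 0.
Government spending £278 billion: reserves +£278B, deposits +£278B.
OMO sale (to banks) £122 billion: reserves −£122B, deposits 0.
Currency deposit £477 billion: reserves +£477B, deposits +£477B.
Totals: Δreserves = +£520B, Δdeposits = +£755B.
Δrequired reserves = 3% × +£755B = +£22.65B.
Δexcess reserves = Δreserves − Δrequired = +£520B − (+£22.65B) = +£497.35 billion.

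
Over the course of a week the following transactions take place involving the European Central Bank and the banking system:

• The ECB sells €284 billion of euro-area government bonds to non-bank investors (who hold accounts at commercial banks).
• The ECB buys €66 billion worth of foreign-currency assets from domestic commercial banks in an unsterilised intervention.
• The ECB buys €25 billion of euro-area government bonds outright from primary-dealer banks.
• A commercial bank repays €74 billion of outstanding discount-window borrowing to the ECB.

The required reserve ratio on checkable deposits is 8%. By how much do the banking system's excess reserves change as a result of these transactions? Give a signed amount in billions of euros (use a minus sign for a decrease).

-€244.28 billion

Asset sale (to non-banks) €284 billion: reserves −€284B, deposits −€284B.
FX purchase €66 billion: reserves +€66B, deposits 0.
OMO purchase (from banks) €25 billion: reserves +€25B, deposits 0.
Discount-window repayment €74 billion: reserves −€74B, deposits 0.
Totals: Δreserves = −€267B, Δdeposits = −€284B.
Δrequired reserves = 8% × −€284B = −€22.72B.
Δexcess reserves = Δreserves − Δrequired = −€267B − (−€22.72B) = -€244.28 billion.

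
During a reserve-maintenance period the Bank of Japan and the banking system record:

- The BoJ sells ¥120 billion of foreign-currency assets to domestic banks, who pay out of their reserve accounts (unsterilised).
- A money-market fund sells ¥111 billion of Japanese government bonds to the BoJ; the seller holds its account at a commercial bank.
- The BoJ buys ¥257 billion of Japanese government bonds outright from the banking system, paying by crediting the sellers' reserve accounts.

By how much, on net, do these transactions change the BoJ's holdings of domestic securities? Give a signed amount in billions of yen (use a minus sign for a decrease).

+¥368 billion

FX sale ¥120 billion: the BoJ's securities portfolio is untouched → 0.
Asset purchase (from non-banks) ¥111 billion: securities added to the BoJ's portfolio → +¥111B.
OMO purchase (from banks) ¥257 billion: securities added to the BoJ's portfolio → +¥257B.
Net: 0 + 111 + 257 = +¥368 billion.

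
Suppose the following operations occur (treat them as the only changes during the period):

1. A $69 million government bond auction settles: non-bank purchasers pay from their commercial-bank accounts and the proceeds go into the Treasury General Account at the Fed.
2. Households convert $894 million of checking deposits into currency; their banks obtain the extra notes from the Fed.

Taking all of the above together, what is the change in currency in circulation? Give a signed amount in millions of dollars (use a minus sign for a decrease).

+$894 million

Fed balance sheet:
  Assets:      no change
  Liabilities: Bank reserves −$963M, Currency in circulation +$894M, Government deposits +$69M
So the change in currency in circulation is +$894 million.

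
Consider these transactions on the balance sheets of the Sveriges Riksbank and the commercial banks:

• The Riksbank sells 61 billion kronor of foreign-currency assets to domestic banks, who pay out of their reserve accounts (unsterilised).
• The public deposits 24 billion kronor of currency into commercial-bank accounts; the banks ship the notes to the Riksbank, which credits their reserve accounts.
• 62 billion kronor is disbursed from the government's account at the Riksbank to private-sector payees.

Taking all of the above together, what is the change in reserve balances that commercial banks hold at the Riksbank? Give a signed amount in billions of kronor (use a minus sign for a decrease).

+25 billion

FX sale 61 billion kronor: the buying banks pay out of their reserve balances → −61B.
Currency deposit 24 billion kronor: returned notes are swapped for reserve credit → +24B.
Government spending 62 billion kronor: government payments flow into bank reserve accounts → +62B.
Net: −61 + 24 + 62 = +25 billion.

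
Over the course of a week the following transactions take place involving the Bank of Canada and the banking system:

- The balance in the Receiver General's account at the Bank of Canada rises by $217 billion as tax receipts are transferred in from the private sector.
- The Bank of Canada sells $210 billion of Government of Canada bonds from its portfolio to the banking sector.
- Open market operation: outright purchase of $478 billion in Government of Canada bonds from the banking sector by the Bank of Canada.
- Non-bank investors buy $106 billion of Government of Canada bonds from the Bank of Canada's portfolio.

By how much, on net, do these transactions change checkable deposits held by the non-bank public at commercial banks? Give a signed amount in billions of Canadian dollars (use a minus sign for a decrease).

-$323 billion

Government account inflow $217 billion: non-bank counterparties' bank balances fall → −$217B.
OMO sale (to banks) $210 billion: the counterparty is a bank, so public deposits are unchanged → 0.
OMO purchase (from banks) $478 billion: the counterparty is a bank, so public deposits are unchanged → 0.
Asset sale (to non-banks) $106 billion: non-bank counterparties' bank balances fall → −$106B.
Net: −217 + 0 + 0 − 106 = -$323 billion.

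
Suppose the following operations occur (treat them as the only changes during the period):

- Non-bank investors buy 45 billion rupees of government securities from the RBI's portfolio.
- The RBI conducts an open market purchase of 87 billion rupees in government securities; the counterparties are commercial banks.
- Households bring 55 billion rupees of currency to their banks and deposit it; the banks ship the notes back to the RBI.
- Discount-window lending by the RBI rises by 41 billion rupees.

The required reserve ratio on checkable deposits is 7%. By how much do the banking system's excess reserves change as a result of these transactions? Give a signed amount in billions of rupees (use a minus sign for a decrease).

+137.3 billion

Asset sale (to non-banks) 45 billion rupees: reserves −45B, deposits −45B.
OMO purchase (from banks) 87 billion rupees: reserves +87B, deposits 0.
Currency deposit 55 billion rupees: reserves +55B, deposits +55B.
Discount-window loan 41 billion rupees: reserves +41B, deposits 0.
Totals: Δreserves = +138B, Δdeposits = +10B.
Δrequired reserves = 7% × +10B = +0.7B.
Δexcess reserves = Δreserves − Δrequired = +138B − (+0.7B) = +137.3 billion.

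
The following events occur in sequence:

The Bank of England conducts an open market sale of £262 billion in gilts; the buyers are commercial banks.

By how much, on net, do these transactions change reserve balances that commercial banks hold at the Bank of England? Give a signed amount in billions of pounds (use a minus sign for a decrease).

Bank of England balance sheet:
  Assets:      Securities −£262B
  Liabilities: Bank reserves −£262B
Commercial banking system:
  Assets:      Reserves at CB −£262B, Securities +£262B
  Liabilities: no change
So the change in reserve balances that commercial banks hold at the Bank of England is -£262 billion.

-£262 billion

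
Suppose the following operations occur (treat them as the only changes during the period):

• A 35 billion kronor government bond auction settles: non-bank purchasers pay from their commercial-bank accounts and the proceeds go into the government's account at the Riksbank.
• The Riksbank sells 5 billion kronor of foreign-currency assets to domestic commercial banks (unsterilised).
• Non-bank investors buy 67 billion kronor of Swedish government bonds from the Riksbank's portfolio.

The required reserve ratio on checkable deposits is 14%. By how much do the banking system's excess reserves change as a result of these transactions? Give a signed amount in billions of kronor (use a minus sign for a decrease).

Government account inflow 35 billion kronor: reserves −35B, deposits −35B.
FX sale 5 billion kronor: reserves −5B, deposits 0.
Asset sale (to non-banks) 67 billion kronor: reserves −67B, deposits −67B.
Totals: Δreserves = −107B, Δdeposits = −102B.
Δrequired reserves = 14% × −102B = −14.28B.
Δexcess reserves = Δreserves − Δrequired = −107B − (−14.28B) = -92.72 billion.

-92.72 billion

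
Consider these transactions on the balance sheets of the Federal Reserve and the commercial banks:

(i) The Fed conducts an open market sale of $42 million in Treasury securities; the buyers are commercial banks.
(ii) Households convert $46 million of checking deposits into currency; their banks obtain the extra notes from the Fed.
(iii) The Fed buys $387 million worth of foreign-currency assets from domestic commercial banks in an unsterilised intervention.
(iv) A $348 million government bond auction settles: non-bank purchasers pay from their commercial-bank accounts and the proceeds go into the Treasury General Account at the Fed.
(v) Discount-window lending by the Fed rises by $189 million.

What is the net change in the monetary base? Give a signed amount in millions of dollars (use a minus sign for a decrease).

+$186 million

OMO sale (to banks) $42 million: Fed balance sheet contracts → −$42M.
Currency withdrawal $46 million: just a shift between currency and reserves — both are base money → 0.
FX purchase $387 million: Fed balance sheet expands → +$387M.
Government account inflow $348 million: reserves shift to a non-base liability → −$348M.
Discount-window loan $189 million: Fed balance sheet expands → +$189M.
Net: −42 + 0 + 387 − 348 + 189 = +$186 million.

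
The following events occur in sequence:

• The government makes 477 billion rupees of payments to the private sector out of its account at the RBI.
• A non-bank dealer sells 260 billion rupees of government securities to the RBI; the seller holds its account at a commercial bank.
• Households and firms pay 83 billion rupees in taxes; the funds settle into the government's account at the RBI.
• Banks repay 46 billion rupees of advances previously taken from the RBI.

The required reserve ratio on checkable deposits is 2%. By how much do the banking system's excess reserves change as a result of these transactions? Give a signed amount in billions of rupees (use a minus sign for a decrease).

Government spending 477 billion rupees: reserves +477B, deposits +477B.
Asset purchase (from non-banks) 260 billion rupees: reserves +260B, deposits +260B.
Government account inflow 83 billion rupees: reserves −83B, deposits −83B.
Discount-window repayment 46 billion rupees: reserves −46B, deposits 0.
Totals: Δreserves = +608B, Δdeposits = +654B.
Δrequired reserves = 2% × +654B = +13.08B.
Δexcess reserves = Δreserves − Δrequired = +608B − (+13.08B) = +594.92 billion.

+594.92 billion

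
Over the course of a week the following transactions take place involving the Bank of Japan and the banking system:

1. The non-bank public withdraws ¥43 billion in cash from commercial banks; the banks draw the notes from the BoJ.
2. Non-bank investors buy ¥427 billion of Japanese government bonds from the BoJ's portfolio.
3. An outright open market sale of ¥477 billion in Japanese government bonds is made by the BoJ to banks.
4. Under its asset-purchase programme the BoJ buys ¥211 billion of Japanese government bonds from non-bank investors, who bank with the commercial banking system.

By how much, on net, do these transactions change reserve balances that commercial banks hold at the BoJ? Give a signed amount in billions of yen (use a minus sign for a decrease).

-¥736 billion

Currency withdrawal ¥43 billion: banks swap reserves for currency → −¥43B.
Asset sale (to non-banks) ¥427 billion: the non-bank buyers' banks settle from reserves → −¥427B.
OMO sale (to banks) ¥477 billion: the buying banks pay out of their reserve balances → −¥477B.
Asset purchase (from non-banks) ¥211 billion: the BoJ pays by crediting reserve accounts → +¥211B.
Net: −43 − 427 − 477 + 211 = -¥736 billion.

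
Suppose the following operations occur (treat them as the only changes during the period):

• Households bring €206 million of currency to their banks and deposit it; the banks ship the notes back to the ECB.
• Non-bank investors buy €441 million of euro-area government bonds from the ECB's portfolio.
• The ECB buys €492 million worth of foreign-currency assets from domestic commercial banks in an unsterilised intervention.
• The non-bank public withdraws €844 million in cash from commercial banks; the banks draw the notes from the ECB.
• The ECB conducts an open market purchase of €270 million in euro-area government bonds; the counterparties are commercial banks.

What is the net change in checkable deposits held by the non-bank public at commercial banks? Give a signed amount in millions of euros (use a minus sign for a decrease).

Currency deposit €206 million: non-bank counterparties' bank balances rise → +€206M.
Asset sale (to non-banks) €441 million: non-bank counterparties' bank balances fall → −€441M.
FX purchase €492 million: the counterparty is a bank, so public deposits are unchanged → 0.
Currency withdrawal €844 million: non-bank counterparties' bank balances fall → −€844M.
OMO purchase (from banks) €270 million: the counterparty is a bank, so public deposits are unchanged → 0.
Net: 206 − 441 + 0 − 844 + 0 = -€1079 million.

-€1079 million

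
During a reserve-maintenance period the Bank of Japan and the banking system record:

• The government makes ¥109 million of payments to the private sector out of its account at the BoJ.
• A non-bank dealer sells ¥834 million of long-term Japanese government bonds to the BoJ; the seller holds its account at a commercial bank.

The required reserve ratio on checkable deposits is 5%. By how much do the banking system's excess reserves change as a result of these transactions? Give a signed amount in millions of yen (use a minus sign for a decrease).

Government spending ¥109 million: reserves +¥109M, deposits +¥109M.
Asset purchase (from non-banks) ¥834 million: reserves +¥834M, deposits +¥834M.
Totals: Δreserves = +¥943M, Δdeposits = +¥943M.
Δrequired reserves = 5% × +¥943M = +¥47.15M.
Δexcess reserves = Δreserves − Δrequired = +¥943M − (+¥47.15M) = +¥895.85 million.

+¥895.85 million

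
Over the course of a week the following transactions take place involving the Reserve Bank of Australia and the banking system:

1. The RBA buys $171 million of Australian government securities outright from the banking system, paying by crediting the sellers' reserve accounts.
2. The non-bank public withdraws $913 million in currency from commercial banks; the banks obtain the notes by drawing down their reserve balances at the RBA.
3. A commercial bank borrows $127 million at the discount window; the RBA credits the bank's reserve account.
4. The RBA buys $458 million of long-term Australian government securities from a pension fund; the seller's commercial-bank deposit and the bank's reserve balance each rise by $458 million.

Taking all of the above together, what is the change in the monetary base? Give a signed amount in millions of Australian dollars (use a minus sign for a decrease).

RBA balance sheet:
  Assets:      Securities +$629M, Loans to banks +$127M
  Liabilities: Bank reserves −$157M, Currency in circulation +$913M
Monetary base = currency + reserves: +$913M + (−$157M) = +$756 million.

+$756 million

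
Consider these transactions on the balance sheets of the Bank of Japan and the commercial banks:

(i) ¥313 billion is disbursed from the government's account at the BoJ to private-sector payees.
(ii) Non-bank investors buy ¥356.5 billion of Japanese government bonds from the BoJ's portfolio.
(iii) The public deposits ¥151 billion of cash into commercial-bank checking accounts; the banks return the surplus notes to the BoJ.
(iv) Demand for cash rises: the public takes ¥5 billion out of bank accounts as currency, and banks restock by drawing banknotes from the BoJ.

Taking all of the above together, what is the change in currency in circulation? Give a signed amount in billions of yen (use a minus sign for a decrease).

-¥146 billion

BoJ balance sheet:
  Assets:      Securities −¥356.5B
  Liabilities: Bank reserves +¥102.5B, Currency in circulation −¥146B, Government deposits −¥313B
So the change in currency in circulation is -¥146 billion.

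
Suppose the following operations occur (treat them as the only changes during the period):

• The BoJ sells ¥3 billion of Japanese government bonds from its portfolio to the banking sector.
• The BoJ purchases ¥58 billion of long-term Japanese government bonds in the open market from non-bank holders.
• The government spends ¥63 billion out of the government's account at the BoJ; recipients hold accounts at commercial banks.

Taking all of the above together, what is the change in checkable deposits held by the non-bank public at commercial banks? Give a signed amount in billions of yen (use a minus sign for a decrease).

+¥121 billion

BoJ balance sheet:
  Assets:      Securities +¥55B
  Liabilities: Bank reserves +¥118B, Government deposits −¥63B
Commercial banking system:
  Assets:      Reserves at CB +¥118B, Securities +¥3B
  Liabilities: Checkable deposits +¥121B
So the change in checkable deposits held by the non-bank public at commercial banks is +¥121 billion.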